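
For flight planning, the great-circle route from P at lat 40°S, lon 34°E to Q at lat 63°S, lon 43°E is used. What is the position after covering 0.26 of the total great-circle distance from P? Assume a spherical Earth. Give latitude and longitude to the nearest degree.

≈ lat 46°S, lon 36°E

Convert each endpoint to a unit vector on the sphere (x = cos φ cos λ, y = cos φ sin λ, z = sin φ).
The central angle between the endpoints is δ = arccos(p₁·p₂) ≈ 0.412 rad (23.6°).
Interpolate at f = 0.26 with slerp weights a = sin((1−f)δ)/sin δ ≈ 0.750, b = sin(fδ)/sin δ ≈ 0.267.
p = a·p₁ + b·p₂ ≈ (0.565, 0.404, -0.720); φ = arcsin(p_z) ≈ -46.03°, λ = atan2(p_y, p_x) ≈ 35.57°.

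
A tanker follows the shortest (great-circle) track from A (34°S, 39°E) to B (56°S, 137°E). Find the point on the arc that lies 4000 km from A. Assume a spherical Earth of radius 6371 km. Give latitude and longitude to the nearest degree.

Write both endpoints as unit vectors p₁, p₂ with components (cos φ cos λ, cos φ sin λ, sin φ).
The central angle between the endpoints is δ = arccos(p₁·p₂) ≈ 1.160 rad (66.5°). The total great-circle distance is δ·R ≈ 1.160 × 6371 ≈ 7392 km, so the target fraction is f = 4000/7392 ≈ 0.541.
Interpolate at f ≈ 0.541 with slerp weights a = sin((1−f)δ)/sin δ ≈ 0.554, b = sin(fδ)/sin δ ≈ 0.641.
p = a·p₁ + b·p₂ ≈ (0.095, 0.533, -0.841); φ = arcsin(p_z) ≈ -57.21°, λ = atan2(p_y, p_x) ≈ 79.93°.

≈ (57°S, 80°E)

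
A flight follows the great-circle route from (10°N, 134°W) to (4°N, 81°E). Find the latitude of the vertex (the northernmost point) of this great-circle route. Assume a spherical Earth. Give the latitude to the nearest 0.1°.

The great circle lies in the plane with unit normal n̂ = (p₁ × p₂)/|p₁ × p₂|.
Here n̂_z ≈ -0.924; the vertex latitude is φ_max = arccos|n̂_z| ≈ 22.5°.
Check via Clairaut: cos φ_max = |cos φ₁| · sin C = cos(10.0°)·sin(69.8°) ≈ 0.924, again giving ≈ 22.5°.

≈ 22.5°N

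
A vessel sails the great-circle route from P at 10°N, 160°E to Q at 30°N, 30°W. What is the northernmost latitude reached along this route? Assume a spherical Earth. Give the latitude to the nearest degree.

≈ 77°N

The great circle lies in the plane with unit normal n̂ = (p₁ × p₂)/|p₁ × p₂|.
Here n̂_z ≈ +0.225; the vertex latitude is φ_max = arccos|n̂_z| ≈ 77.0°.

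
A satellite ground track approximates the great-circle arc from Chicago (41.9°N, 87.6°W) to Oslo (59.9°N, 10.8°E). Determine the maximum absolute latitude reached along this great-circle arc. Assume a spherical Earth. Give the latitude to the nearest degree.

≈ 64°N

The great circle lies in the plane with unit normal n̂ = (p₁ × p₂)/|p₁ × p₂|.
Here n̂_z ≈ +0.433; the vertex latitude is φ_max = arccos|n̂_z| ≈ 64.3°.
Check via Clairaut: cos φ_max = |cos φ₁| · sin C = cos(41.9°)·sin(35.6°) ≈ 0.433, again giving ≈ 64.3°.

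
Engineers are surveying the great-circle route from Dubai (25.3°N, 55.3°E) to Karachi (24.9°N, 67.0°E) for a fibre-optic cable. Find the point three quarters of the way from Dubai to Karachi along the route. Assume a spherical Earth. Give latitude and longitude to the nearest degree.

From cos δ = sin φ₁ sin φ₂ + cos φ₁ cos φ₂ cos Δλ, the central angle is δ ≈ 0.185 rad (10.6°).
Interpolate at f = 3/4 with slerp weights a = sin((1−f)δ)/sin δ ≈ 0.251, b = sin(fδ)/sin δ ≈ 0.752.
p = a·p₁ + b·p₂ ≈ (0.396, 0.815, 0.424); φ = arcsin(p_z) ≈ 25.09°, λ = atan2(p_y, p_x) ≈ 64.08°.

≈ 25°N, 64°E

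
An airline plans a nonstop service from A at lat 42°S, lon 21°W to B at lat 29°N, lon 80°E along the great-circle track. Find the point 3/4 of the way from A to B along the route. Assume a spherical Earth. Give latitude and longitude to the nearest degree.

≈ lat 10°N, lon 56°E

Convert each endpoint to a unit vector on the sphere (x = cos φ cos λ, y = cos φ sin λ, z = sin φ).
The central angle between the endpoints is δ = arccos(p₁·p₂) ≈ 2.036 rad (116.6°).
Interpolate at f = 3/4 with slerp weights a = sin((1−f)δ)/sin δ ≈ 0.545, b = sin(fδ)/sin δ ≈ 1.118.
p = a·p₁ + b·p₂ ≈ (0.548, 0.818, 0.177); φ = arcsin(p_z) ≈ 10.20°, λ = atan2(p_y, p_x) ≈ 56.17°.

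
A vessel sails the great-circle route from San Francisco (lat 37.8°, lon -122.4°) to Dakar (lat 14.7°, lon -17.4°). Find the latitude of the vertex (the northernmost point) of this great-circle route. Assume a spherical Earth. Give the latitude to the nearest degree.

≈ 42°

The great circle lies in the plane with unit normal n̂ = (p₁ × p₂)/|p₁ × p₂|.
Here n̂_z ≈ +0.739; the vertex latitude is φ_max = arccos|n̂_z| ≈ 42.4°.
Check via Clairaut: cos φ_max = |cos φ₁| · sin C = cos(37.8°)·sin(69.3°) ≈ 0.739, again giving ≈ 42.4°.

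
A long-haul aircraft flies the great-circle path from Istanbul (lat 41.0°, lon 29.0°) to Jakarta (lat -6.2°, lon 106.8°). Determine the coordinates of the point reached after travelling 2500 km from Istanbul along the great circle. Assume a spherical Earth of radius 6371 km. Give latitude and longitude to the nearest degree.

The haversine formula gives a central angle δ ≈ 1.483 rad (85.0°) between the endpoints. The total great-circle distance is δ·R ≈ 1.483 × 6371 ≈ 9448 km, so the target fraction is f = 2500/9448 ≈ 0.265.
Interpolate at f ≈ 0.265 with slerp weights a = sin((1−f)δ)/sin δ ≈ 0.890, b = sin(fδ)/sin δ ≈ 0.384.
p = a·p₁ + b·p₂ ≈ (0.477, 0.691, 0.543); φ = arcsin(p_z) ≈ 32.86°, λ = atan2(p_y, p_x) ≈ 55.37°.

≈ lat 33°, lon 55°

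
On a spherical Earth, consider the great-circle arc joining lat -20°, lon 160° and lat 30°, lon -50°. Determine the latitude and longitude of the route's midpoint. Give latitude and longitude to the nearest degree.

≈ lat 18°, lon -134°

From cos δ = sin φ₁ sin φ₂ + cos φ₁ cos φ₂ cos Δλ, the central angle is δ ≈ 2.638 rad (151.1°).
Interpolate at f = 1/2 with slerp weights a = sin((1−f)δ)/sin δ ≈ 2.006, b = sin(fδ)/sin δ ≈ 2.006.
p = a·p₁ + b·p₂ ≈ (-0.655, -0.686, 0.317); φ = arcsin(p_z) ≈ 18.48°, λ = atan2(p_y, p_x) ≈ -133.66°.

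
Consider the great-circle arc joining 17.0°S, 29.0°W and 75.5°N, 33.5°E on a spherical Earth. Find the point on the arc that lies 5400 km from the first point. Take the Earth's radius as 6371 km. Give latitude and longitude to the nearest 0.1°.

The haversine formula gives a central angle δ ≈ 1.744 rad (99.9°) between the endpoints. The total great-circle distance is δ·R ≈ 1.744 × 6371 ≈ 11112 km, so the target fraction is f = 5400/11112 ≈ 0.486.
Interpolate at f ≈ 0.486 with slerp weights a = sin((1−f)δ)/sin δ ≈ 0.793, b = sin(fδ)/sin δ ≈ 0.761.
p = a·p₁ + b·p₂ ≈ (0.822, -0.263, 0.505); φ = arcsin(p_z) ≈ 30.33°, λ = atan2(p_y, p_x) ≈ -17.71°.

≈ 30.3°N, 17.7°W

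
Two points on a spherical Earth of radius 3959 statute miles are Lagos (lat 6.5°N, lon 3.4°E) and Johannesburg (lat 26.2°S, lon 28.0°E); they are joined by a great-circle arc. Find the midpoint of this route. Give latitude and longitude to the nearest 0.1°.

≈ lat 10.1°S, lon 15.1°E

The haversine formula gives a central angle δ ≈ 0.707 rad (40.5°) between the endpoints.
Interpolate at f = 1/2 with slerp weights a = sin((1−f)δ)/sin δ ≈ 0.533, b = sin(fδ)/sin δ ≈ 0.533.
p = a·p₁ + b·p₂ ≈ (0.951, 0.256, -0.175); φ = arcsin(p_z) ≈ -10.08°, λ = atan2(p_y, p_x) ≈ 15.06°.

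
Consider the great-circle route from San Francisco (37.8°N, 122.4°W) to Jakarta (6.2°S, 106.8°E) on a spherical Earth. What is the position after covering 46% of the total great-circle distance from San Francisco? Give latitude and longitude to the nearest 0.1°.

≈ 35.7°N, 163.6°E

Write both endpoints as unit vectors p₁, p₂ with components (cos φ cos λ, cos φ sin λ, sin φ).
The central angle between the endpoints is δ = arccos(p₁·p₂) ≈ 2.189 rad (125.4°).
Interpolate at f = 0.46 with slerp weights a = sin((1−f)δ)/sin δ ≈ 1.135, b = sin(fδ)/sin δ ≈ 1.037.
p = a·p₁ + b·p₂ ≈ (-0.779, 0.229, 0.584); φ = arcsin(p_z) ≈ 35.73°, λ = atan2(p_y, p_x) ≈ 163.58°.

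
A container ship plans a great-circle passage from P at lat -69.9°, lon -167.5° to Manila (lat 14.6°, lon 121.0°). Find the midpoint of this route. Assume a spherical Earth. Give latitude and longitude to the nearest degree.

Write both endpoints as unit vectors p₁, p₂ with components (cos φ cos λ, cos φ sin λ, sin φ).
The central angle between the endpoints is δ = arccos(p₁·p₂) ≈ 1.702 rad (97.5°).
Interpolate at f = 1/2 with slerp weights a = sin((1−f)δ)/sin δ ≈ 0.759, b = sin(fδ)/sin δ ≈ 0.759.
p = a·p₁ + b·p₂ ≈ (-0.633, 0.573, -0.521); φ = arcsin(p_z) ≈ -31.41°, λ = atan2(p_y, p_x) ≈ 137.84°.

≈ lat -31°, lon 138°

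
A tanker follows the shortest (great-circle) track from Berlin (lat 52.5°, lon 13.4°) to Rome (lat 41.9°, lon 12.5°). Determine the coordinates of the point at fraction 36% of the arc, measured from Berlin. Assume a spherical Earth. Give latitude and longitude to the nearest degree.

≈ lat 49°, lon 13°

The haversine formula gives a central angle δ ≈ 0.185 rad (10.6°) between the endpoints.
Interpolate at f = 0.36 with slerp weights a = sin((1−f)δ)/sin δ ≈ 0.642, b = sin(fδ)/sin δ ≈ 0.362.
p = a·p₁ + b·p₂ ≈ (0.643, 0.149, 0.751); φ = arcsin(p_z) ≈ 48.68°, λ = atan2(p_y, p_x) ≈ 13.03°.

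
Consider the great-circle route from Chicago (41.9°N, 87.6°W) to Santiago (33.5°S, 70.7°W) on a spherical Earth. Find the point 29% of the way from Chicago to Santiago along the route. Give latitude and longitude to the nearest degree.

≈ 20°N, 82°W

Write both endpoints as unit vectors p₁, p₂ with components (cos φ cos λ, cos φ sin λ, sin φ).
The central angle between the endpoints is δ = arccos(p₁·p₂) ≈ 1.344 rad (77.0°).
Interpolate at f = 0.29 with slerp weights a = sin((1−f)δ)/sin δ ≈ 0.837, b = sin(fδ)/sin δ ≈ 0.390.
p = a·p₁ + b·p₂ ≈ (0.134, -0.929, 0.344); φ = arcsin(p_z) ≈ 20.12°, λ = atan2(p_y, p_x) ≈ -81.82°.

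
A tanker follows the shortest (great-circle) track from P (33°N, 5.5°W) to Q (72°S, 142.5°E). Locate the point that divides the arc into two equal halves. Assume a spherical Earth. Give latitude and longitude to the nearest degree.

From cos δ = sin φ₁ sin φ₂ + cos φ₁ cos φ₂ cos Δλ, the central angle is δ ≈ 2.401 rad (137.5°).
Interpolate at f = 1/2 with slerp weights a = sin((1−f)δ)/sin δ ≈ 1.381, b = sin(fδ)/sin δ ≈ 1.381.
p = a·p₁ + b·p₂ ≈ (0.814, 0.149, -0.561); φ = arcsin(p_z) ≈ -34.14°, λ = atan2(p_y, p_x) ≈ 10.35°.

≈ (34°S, 10°E)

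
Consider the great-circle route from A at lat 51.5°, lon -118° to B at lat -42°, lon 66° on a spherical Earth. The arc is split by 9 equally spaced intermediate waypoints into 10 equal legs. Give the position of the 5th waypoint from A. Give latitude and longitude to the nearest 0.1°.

Write both endpoints as unit vectors p₁, p₂ with components (cos φ cos λ, cos φ sin λ, sin φ).
The central angle between the endpoints is δ = arccos(p₁·p₂) ≈ 2.969 rad (170.1°).
Interpolate at f = 5/10 with slerp weights a = sin((1−f)δ)/sin δ ≈ 5.804, b = sin(fδ)/sin δ ≈ 5.804.
p = a·p₁ + b·p₂ ≈ (0.058, 0.750, 0.659); φ = arcsin(p_z) ≈ 41.20°, λ = atan2(p_y, p_x) ≈ 85.57°.

≈ lat 41.2°, lon 85.6°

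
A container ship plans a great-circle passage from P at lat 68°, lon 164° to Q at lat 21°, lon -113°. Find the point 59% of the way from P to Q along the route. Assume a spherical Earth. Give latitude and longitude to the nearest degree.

Write both endpoints as unit vectors p₁, p₂ with components (cos φ cos λ, cos φ sin λ, sin φ).
The central angle between the endpoints is δ = arccos(p₁·p₂) ≈ 1.187 rad (68.0°).
Interpolate at f = 0.59 with slerp weights a = sin((1−f)δ)/sin δ ≈ 0.504, b = sin(fδ)/sin δ ≈ 0.695.
p = a·p₁ + b·p₂ ≈ (-0.435, -0.545, 0.717); φ = arcsin(p_z) ≈ 45.78°, λ = atan2(p_y, p_x) ≈ -128.59°.

≈ lat 46°, lon -129°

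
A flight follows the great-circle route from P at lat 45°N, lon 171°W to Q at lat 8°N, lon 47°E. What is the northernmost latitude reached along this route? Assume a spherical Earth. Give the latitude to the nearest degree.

The great circle lies in the plane with unit normal n̂ = (p₁ × p₂)/|p₁ × p₂|.
Here n̂_z ≈ -0.484; the vertex latitude is φ_max = arccos|n̂_z| ≈ 61.1°.
Check via Clairaut: cos φ_max = |cos φ₁| · sin C = cos(45.0°)·sin(43.2°) ≈ 0.484, again giving ≈ 61.1°.

≈ 61°N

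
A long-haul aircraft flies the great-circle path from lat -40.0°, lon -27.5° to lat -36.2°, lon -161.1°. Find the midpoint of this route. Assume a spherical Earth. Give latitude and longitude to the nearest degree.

The haversine formula gives a central angle δ ≈ 1.617 rad (92.7°) between the endpoints.
Interpolate at f = 1/2 with slerp weights a = sin((1−f)δ)/sin δ ≈ 0.724, b = sin(fδ)/sin δ ≈ 0.724.
p = a·p₁ + b·p₂ ≈ (-0.061, -0.445, -0.893); φ = arcsin(p_z) ≈ -63.28°, λ = atan2(p_y, p_x) ≈ -97.77°.

≈ lat -63°, lon -98°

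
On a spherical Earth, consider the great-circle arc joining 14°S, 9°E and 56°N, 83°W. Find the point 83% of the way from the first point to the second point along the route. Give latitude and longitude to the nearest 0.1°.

≈ 50.6°N, 55.0°W

Write both endpoints as unit vectors p₁, p₂ with components (cos φ cos λ, cos φ sin λ, sin φ).
The central angle between the endpoints is δ = arccos(p₁·p₂) ≈ 1.792 rad (102.7°).
Interpolate at f = 0.83 with slerp weights a = sin((1−f)δ)/sin δ ≈ 0.307, b = sin(fδ)/sin δ ≈ 1.021.
p = a·p₁ + b·p₂ ≈ (0.364, -0.520, 0.772); φ = arcsin(p_z) ≈ 50.57°, λ = atan2(p_y, p_x) ≈ -55.00°.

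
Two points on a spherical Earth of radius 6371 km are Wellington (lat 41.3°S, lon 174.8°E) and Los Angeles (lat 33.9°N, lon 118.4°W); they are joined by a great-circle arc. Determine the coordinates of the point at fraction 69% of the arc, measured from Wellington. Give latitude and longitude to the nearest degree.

≈ lat 11°N, lon 139°W

Write both endpoints as unit vectors p₁, p₂ with components (cos φ cos λ, cos φ sin λ, sin φ).
The central angle between the endpoints is δ = arccos(p₁·p₂) ≈ 1.694 rad (97.0°).
Interpolate at f = 0.69 with slerp weights a = sin((1−f)δ)/sin δ ≈ 0.505, b = sin(fδ)/sin δ ≈ 0.927.
p = a·p₁ + b·p₂ ≈ (-0.744, -0.643, 0.184); φ = arcsin(p_z) ≈ 10.59°, λ = atan2(p_y, p_x) ≈ -139.18°.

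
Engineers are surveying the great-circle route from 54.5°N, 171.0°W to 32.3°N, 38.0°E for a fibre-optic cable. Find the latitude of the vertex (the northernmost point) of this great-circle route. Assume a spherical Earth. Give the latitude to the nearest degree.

The great circle lies in the plane with unit normal n̂ = (p₁ × p₂)/|p₁ × p₂|.
Here n̂_z ≈ -0.238; the vertex latitude is φ_max = arccos|n̂_z| ≈ 76.2°.

≈ 76°N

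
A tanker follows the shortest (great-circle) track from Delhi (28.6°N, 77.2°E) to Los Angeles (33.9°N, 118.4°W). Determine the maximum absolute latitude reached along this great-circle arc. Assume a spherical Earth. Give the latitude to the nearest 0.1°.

≈ 77.4°N

The great circle lies in the plane with unit normal n̂ = (p₁ × p₂)/|p₁ × p₂|.
Here n̂_z ≈ +0.218; the vertex latitude is φ_max = arccos|n̂_z| ≈ 77.4°.
Check via Clairaut: cos φ_max = |cos φ₁| · sin C = cos(28.6°)·sin(14.4°) ≈ 0.218, again giving ≈ 77.4°.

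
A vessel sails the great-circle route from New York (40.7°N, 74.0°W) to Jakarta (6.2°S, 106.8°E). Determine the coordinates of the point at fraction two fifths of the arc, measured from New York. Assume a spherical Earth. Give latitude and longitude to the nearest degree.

≈ (81°N, 114°E)

From cos δ = sin φ₁ sin φ₂ + cos φ₁ cos φ₂ cos Δλ, the central angle is δ ≈ 2.539 rad (145.5°).
Interpolate at f = 2/5 with slerp weights a = sin((1−f)δ)/sin δ ≈ 1.763, b = sin(fδ)/sin δ ≈ 1.500.
p = a·p₁ + b·p₂ ≈ (-0.063, 0.143, 0.988); φ = arcsin(p_z) ≈ 81.03°, λ = atan2(p_y, p_x) ≈ 113.68°.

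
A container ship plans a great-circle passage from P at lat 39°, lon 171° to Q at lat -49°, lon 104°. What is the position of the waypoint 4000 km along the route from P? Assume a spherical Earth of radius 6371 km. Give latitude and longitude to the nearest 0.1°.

The haversine formula gives a central angle δ ≈ 1.850 rad (106.0°) between the endpoints. The total great-circle distance is δ·R ≈ 1.850 × 6371 ≈ 11787 km, so the target fraction is f = 4000/11787 ≈ 0.339.
Interpolate at f ≈ 0.339 with slerp weights a = sin((1−f)δ)/sin δ ≈ 0.978, b = sin(fδ)/sin δ ≈ 0.611.
p = a·p₁ + b·p₂ ≈ (-0.848, 0.508, 0.154); φ = arcsin(p_z) ≈ 8.87°, λ = atan2(p_y, p_x) ≈ 149.07°.

≈ lat 8.9°, lon 149.1°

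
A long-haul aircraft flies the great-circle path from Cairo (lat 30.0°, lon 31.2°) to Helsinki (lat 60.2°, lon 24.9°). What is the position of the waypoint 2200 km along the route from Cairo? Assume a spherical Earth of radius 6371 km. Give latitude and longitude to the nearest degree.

Write both endpoints as unit vectors p₁, p₂ with components (cos φ cos λ, cos φ sin λ, sin φ).
The central angle between the endpoints is δ = arccos(p₁·p₂) ≈ 0.532 rad (30.5°). The total great-circle distance is δ·R ≈ 0.532 × 6371 ≈ 3391 km, so the target fraction is f = 2200/3391 ≈ 0.649.
Interpolate at f ≈ 0.649 with slerp weights a = sin((1−f)δ)/sin δ ≈ 0.366, b = sin(fδ)/sin δ ≈ 0.667.
p = a·p₁ + b·p₂ ≈ (0.572, 0.304, 0.762); φ = arcsin(p_z) ≈ 49.63°, λ = atan2(p_y, p_x) ≈ 27.98°.

≈ lat 50°, lon 28°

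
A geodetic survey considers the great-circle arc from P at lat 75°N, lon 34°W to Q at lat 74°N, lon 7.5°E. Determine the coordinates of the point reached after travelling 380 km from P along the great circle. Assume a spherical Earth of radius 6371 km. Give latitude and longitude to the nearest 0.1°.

≈ lat 75.5°N, lon 20.7°W

Write both endpoints as unit vectors p₁, p₂ with components (cos φ cos λ, cos φ sin λ, sin φ).
The central angle between the endpoints is δ = arccos(p₁·p₂) ≈ 0.190 rad (10.9°). The total great-circle distance is δ·R ≈ 0.190 × 6371 ≈ 1213 km, so the target fraction is f = 380/1213 ≈ 0.313.
Interpolate at f ≈ 0.313 with slerp weights a = sin((1−f)δ)/sin δ ≈ 0.689, b = sin(fδ)/sin δ ≈ 0.315.
p = a·p₁ + b·p₂ ≈ (0.234, -0.088, 0.968); φ = arcsin(p_z) ≈ 75.52°, λ = atan2(p_y, p_x) ≈ -20.69°.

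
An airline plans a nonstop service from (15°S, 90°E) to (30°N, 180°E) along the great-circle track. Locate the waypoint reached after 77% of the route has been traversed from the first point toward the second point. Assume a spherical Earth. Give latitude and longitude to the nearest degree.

≈ (23°N, 156°E)

From cos δ = sin φ₁ sin φ₂ + cos φ₁ cos φ₂ cos Δλ, the central angle is δ ≈ 1.701 rad (97.4°).
Interpolate at f = 0.77 with slerp weights a = sin((1−f)δ)/sin δ ≈ 0.384, b = sin(fδ)/sin δ ≈ 0.974.
p = a·p₁ + b·p₂ ≈ (-0.844, 0.371, 0.388); φ = arcsin(p_z) ≈ 22.81°, λ = atan2(p_y, p_x) ≈ 156.24°.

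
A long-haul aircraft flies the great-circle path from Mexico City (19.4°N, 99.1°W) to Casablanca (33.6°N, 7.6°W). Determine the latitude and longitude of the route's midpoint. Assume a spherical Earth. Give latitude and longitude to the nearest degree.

Convert each endpoint to a unit vector on the sphere (x = cos φ cos λ, y = cos φ sin λ, z = sin φ).
The central angle between the endpoints is δ = arccos(p₁·p₂) ≈ 1.407 rad (80.6°).
Interpolate at f = 1/2 with slerp weights a = sin((1−f)δ)/sin δ ≈ 0.656, b = sin(fδ)/sin δ ≈ 0.656.
p = a·p₁ + b·p₂ ≈ (0.443, -0.683, 0.581); φ = arcsin(p_z) ≈ 35.49°, λ = atan2(p_y, p_x) ≈ -57.00°.

≈ (35°N, 57°W)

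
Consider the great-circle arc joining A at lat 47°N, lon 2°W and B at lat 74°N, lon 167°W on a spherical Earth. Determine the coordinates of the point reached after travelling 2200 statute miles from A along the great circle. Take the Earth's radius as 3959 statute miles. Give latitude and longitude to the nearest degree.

≈ lat 78°N, lon 15°W

Write both endpoints as unit vectors p₁, p₂ with components (cos φ cos λ, cos φ sin λ, sin φ).
The central angle between the endpoints is δ = arccos(p₁·p₂) ≈ 1.022 rad (58.6°). The total great-circle distance is δ·R ≈ 1.022 × 3959 ≈ 4047 mi, so the target fraction is f = 2200/4047 ≈ 0.544.
Interpolate at f ≈ 0.544 with slerp weights a = sin((1−f)δ)/sin δ ≈ 0.527, b = sin(fδ)/sin δ ≈ 0.618.
p = a·p₁ + b·p₂ ≈ (0.193, -0.051, 0.980); φ = arcsin(p_z) ≈ 78.47°, λ = atan2(p_y, p_x) ≈ -14.75°.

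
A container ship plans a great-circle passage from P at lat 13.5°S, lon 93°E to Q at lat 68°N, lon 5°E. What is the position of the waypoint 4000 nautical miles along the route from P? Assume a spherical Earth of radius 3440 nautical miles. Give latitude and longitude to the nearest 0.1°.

From cos δ = sin φ₁ sin φ₂ + cos φ₁ cos φ₂ cos Δλ, the central angle is δ ≈ 1.776 rad (101.8°). The total great-circle distance is δ·R ≈ 1.776 × 3440 ≈ 6109 nmi, so the target fraction is f = 4000/6109 ≈ 0.655.
Interpolate at f ≈ 0.655 with slerp weights a = sin((1−f)δ)/sin δ ≈ 0.588, b = sin(fδ)/sin δ ≈ 0.938.
p = a·p₁ + b·p₂ ≈ (0.320, 0.601, 0.732); φ = arcsin(p_z) ≈ 47.06°, λ = atan2(p_y, p_x) ≈ 61.98°.

≈ lat 47.1°N, lon 62.0°E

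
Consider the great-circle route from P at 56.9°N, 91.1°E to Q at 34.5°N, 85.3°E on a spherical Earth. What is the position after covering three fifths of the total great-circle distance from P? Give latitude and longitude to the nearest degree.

≈ 43°N, 87°E

Convert each endpoint to a unit vector on the sphere (x = cos φ cos λ, y = cos φ sin λ, z = sin φ).
The central angle between the endpoints is δ = arccos(p₁·p₂) ≈ 0.397 rad (22.7°).
Interpolate at f = 3/5 with slerp weights a = sin((1−f)δ)/sin δ ≈ 0.409, b = sin(fδ)/sin δ ≈ 0.610.
p = a·p₁ + b·p₂ ≈ (0.037, 0.725, 0.688); φ = arcsin(p_z) ≈ 43.49°, λ = atan2(p_y, p_x) ≈ 87.08°.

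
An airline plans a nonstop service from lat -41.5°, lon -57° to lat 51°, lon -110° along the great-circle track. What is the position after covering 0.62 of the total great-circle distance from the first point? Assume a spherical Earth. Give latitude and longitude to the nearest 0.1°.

≈ lat 16.7°, lon -86.0°

Write both endpoints as unit vectors p₁, p₂ with components (cos φ cos λ, cos φ sin λ, sin φ).
The central angle between the endpoints is δ = arccos(p₁·p₂) ≈ 1.804 rad (103.4°).
Interpolate at f = 0.62 with slerp weights a = sin((1−f)δ)/sin δ ≈ 0.651, b = sin(fδ)/sin δ ≈ 0.925.
p = a·p₁ + b·p₂ ≈ (0.066, -0.956, 0.287); φ = arcsin(p_z) ≈ 16.70°, λ = atan2(p_y, p_x) ≈ -86.02°.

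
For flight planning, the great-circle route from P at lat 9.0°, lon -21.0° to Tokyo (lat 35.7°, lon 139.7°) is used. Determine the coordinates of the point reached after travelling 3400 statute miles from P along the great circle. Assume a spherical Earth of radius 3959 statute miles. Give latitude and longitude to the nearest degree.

≈ lat 53°, lon 6°

Write both endpoints as unit vectors p₁, p₂ with components (cos φ cos λ, cos φ sin λ, sin φ).
The central angle between the endpoints is δ = arccos(p₁·p₂) ≈ 2.299 rad (131.7°). The total great-circle distance is δ·R ≈ 2.299 × 3959 ≈ 9103 mi, so the target fraction is f = 3400/9103 ≈ 0.374.
Interpolate at f ≈ 0.374 with slerp weights a = sin((1−f)δ)/sin δ ≈ 1.329, b = sin(fδ)/sin δ ≈ 1.015.
p = a·p₁ + b·p₂ ≈ (0.597, 0.063, 0.800); φ = arcsin(p_z) ≈ 53.12°, λ = atan2(p_y, p_x) ≈ 5.98°.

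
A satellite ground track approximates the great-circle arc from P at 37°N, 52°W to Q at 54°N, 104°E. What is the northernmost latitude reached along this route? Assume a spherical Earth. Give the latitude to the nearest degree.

≈ 79°N

The great circle lies in the plane with unit normal n̂ = (p₁ × p₂)/|p₁ × p₂|.
Here n̂_z ≈ +0.191; the vertex latitude is φ_max = arccos|n̂_z| ≈ 79.0°.
Check via Clairaut: cos φ_max = |cos φ₁| · sin C = cos(37.0°)·sin(13.9°) ≈ 0.191, again giving ≈ 79.0°.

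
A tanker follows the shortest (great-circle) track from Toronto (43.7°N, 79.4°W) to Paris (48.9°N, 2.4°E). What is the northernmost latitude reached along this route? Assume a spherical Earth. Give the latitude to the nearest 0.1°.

The great circle lies in the plane with unit normal n̂ = (p₁ × p₂)/|p₁ × p₂|.
Here n̂_z ≈ +0.582; the vertex latitude is φ_max = arccos|n̂_z| ≈ 54.4°.
Check via Clairaut: cos φ_max = |cos φ₁| · sin C = cos(43.7°)·sin(53.6°) ≈ 0.582, again giving ≈ 54.4°.

≈ 54.4°N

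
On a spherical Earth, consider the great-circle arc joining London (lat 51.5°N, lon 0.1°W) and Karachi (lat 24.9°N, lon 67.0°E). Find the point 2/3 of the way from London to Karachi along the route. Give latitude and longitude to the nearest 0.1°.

Write both endpoints as unit vectors p₁, p₂ with components (cos φ cos λ, cos φ sin λ, sin φ).
The central angle between the endpoints is δ = arccos(p₁·p₂) ≈ 0.989 rad (56.7°).
Interpolate at f = 2/3 with slerp weights a = sin((1−f)δ)/sin δ ≈ 0.388, b = sin(fδ)/sin δ ≈ 0.733.
p = a·p₁ + b·p₂ ≈ (0.501, 0.612, 0.612); φ = arcsin(p_z) ≈ 37.74°, λ = atan2(p_y, p_x) ≈ 50.68°.

≈ lat 37.7°N, lon 50.7°E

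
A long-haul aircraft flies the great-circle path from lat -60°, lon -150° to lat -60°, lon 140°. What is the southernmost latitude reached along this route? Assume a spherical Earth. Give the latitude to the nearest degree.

The great circle lies in the plane with unit normal n̂ = (p₁ × p₂)/|p₁ × p₂|.
Here n̂_z ≈ -0.428; the vertex latitude is φ_max = arccos|n̂_z| ≈ 64.7°.

≈ -65°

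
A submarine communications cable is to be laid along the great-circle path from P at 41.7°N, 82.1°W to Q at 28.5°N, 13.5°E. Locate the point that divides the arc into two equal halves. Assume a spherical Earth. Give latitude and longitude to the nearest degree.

≈ 46°N, 29°W

The haversine formula gives a central angle δ ≈ 1.315 rad (75.3°) between the endpoints.
Interpolate at f = 1/2 with slerp weights a = sin((1−f)δ)/sin δ ≈ 0.632, b = sin(fδ)/sin δ ≈ 0.632.
p = a·p₁ + b·p₂ ≈ (0.605, -0.338, 0.722); φ = arcsin(p_z) ≈ 46.18°, λ = atan2(p_y, p_x) ≈ -29.18°.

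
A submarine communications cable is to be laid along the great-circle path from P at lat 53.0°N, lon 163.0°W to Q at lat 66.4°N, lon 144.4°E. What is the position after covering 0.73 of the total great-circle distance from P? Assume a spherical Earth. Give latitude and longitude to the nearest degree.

From cos δ = sin φ₁ sin φ₂ + cos φ₁ cos φ₂ cos Δλ, the central angle is δ ≈ 0.499 rad (28.6°).
Interpolate at f = 0.73 with slerp weights a = sin((1−f)δ)/sin δ ≈ 0.281, b = sin(fδ)/sin δ ≈ 0.744.
p = a·p₁ + b·p₂ ≈ (-0.404, 0.124, 0.906); φ = arcsin(p_z) ≈ 65.01°, λ = atan2(p_y, p_x) ≈ 162.92°.

≈ lat 65°N, lon 163°E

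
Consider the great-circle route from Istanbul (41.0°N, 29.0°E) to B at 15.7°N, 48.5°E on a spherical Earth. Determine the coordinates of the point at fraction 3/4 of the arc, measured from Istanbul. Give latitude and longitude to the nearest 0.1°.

Convert each endpoint to a unit vector on the sphere (x = cos φ cos λ, y = cos φ sin λ, z = sin φ).
The central angle between the endpoints is δ = arccos(p₁·p₂) ≈ 0.531 rad (30.4°).
Interpolate at f = 3/4 with slerp weights a = sin((1−f)δ)/sin δ ≈ 0.261, b = sin(fδ)/sin δ ≈ 0.766.
p = a·p₁ + b·p₂ ≈ (0.661, 0.648, 0.379); φ = arcsin(p_z) ≈ 22.25°, λ = atan2(p_y, p_x) ≈ 44.42°.

≈ 22.3°N, 44.4°E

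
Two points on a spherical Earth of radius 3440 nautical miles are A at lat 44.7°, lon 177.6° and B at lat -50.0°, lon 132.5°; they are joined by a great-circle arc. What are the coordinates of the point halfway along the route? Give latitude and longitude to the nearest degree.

Write both endpoints as unit vectors p₁, p₂ with components (cos φ cos λ, cos φ sin λ, sin φ).
The central angle between the endpoints is δ = arccos(p₁·p₂) ≈ 1.789 rad (102.5°).
Interpolate at f = 1/2 with slerp weights a = sin((1−f)δ)/sin δ ≈ 0.799, b = sin(fδ)/sin δ ≈ 0.799.
p = a·p₁ + b·p₂ ≈ (-0.914, 0.402, -0.050); φ = arcsin(p_z) ≈ -2.87°, λ = atan2(p_y, p_x) ≈ 156.25°.

≈ lat -3°, lon 156°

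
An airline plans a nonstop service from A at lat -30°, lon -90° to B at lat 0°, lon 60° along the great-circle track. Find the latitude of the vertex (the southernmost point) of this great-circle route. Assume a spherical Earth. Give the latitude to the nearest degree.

The great circle lies in the plane with unit normal n̂ = (p₁ × p₂)/|p₁ × p₂|.
Here n̂_z ≈ +0.655; the vertex latitude is φ_max = arccos|n̂_z| ≈ 49.1°.
Check via Clairaut: cos φ_max = |cos φ₁| · sin C = cos(30.0°)·sin(130.9°) ≈ 0.655, again giving ≈ 49.1°.

≈ -49°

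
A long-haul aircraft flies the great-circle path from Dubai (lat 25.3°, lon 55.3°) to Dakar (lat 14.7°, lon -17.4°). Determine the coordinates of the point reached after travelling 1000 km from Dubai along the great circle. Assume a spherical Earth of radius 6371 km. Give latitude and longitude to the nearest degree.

≈ lat 26°, lon 45°

Convert each endpoint to a unit vector on the sphere (x = cos φ cos λ, y = cos φ sin λ, z = sin φ).
The central angle between the endpoints is δ = arccos(p₁·p₂) ≈ 1.193 rad (68.4°). The total great-circle distance is δ·R ≈ 1.193 × 6371 ≈ 7603 km, so the target fraction is f = 1000/7603 ≈ 0.132.
Interpolate at f ≈ 0.132 with slerp weights a = sin((1−f)δ)/sin δ ≈ 0.926, b = sin(fδ)/sin δ ≈ 0.168.
p = a·p₁ + b·p₂ ≈ (0.632, 0.639, 0.438); φ = arcsin(p_z) ≈ 26.00°, λ = atan2(p_y, p_x) ≈ 45.35°.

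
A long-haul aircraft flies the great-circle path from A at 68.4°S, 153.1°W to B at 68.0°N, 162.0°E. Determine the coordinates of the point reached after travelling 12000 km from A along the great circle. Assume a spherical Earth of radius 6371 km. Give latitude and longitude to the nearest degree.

The haversine formula gives a central angle δ ≈ 2.441 rad (139.9°) between the endpoints. The total great-circle distance is δ·R ≈ 2.441 × 6371 ≈ 15551 km, so the target fraction is f = 12000/15551 ≈ 0.772.
Interpolate at f ≈ 0.772 with slerp weights a = sin((1−f)δ)/sin δ ≈ 0.820, b = sin(fδ)/sin δ ≈ 1.476.
p = a·p₁ + b·p₂ ≈ (-0.795, 0.034, 0.606); φ = arcsin(p_z) ≈ 37.27°, λ = atan2(p_y, p_x) ≈ 177.54°.

≈ 37°N, 178°E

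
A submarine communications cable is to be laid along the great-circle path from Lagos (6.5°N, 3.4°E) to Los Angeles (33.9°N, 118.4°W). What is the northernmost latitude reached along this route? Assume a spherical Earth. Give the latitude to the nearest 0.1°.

≈ 41.0°N

The great circle lies in the plane with unit normal n̂ = (p₁ × p₂)/|p₁ × p₂|.
Here n̂_z ≈ -0.755; the vertex latitude is φ_max = arccos|n̂_z| ≈ 41.0°.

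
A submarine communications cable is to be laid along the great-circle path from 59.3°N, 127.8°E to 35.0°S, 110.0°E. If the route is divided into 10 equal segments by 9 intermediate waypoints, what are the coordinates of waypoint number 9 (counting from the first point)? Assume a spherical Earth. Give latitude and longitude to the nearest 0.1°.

≈ 25.6°S, 111.7°E

Write both endpoints as unit vectors p₁, p₂ with components (cos φ cos λ, cos φ sin λ, sin φ).
The central angle between the endpoints is δ = arccos(p₁·p₂) ≈ 1.666 rad (95.5°).
Interpolate at f = 9/10 with slerp weights a = sin((1−f)δ)/sin δ ≈ 0.167, b = sin(fδ)/sin δ ≈ 1.002.
p = a·p₁ + b·p₂ ≈ (-0.333, 0.838, -0.431); φ = arcsin(p_z) ≈ -25.56°, λ = atan2(p_y, p_x) ≈ 111.65°.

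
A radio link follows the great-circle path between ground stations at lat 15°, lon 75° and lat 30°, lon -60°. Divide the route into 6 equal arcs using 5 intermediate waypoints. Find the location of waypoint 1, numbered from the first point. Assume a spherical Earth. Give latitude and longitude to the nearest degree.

≈ lat 29°, lon 60°

The haversine formula gives a central angle δ ≈ 2.051 rad (117.5°) between the endpoints.
Interpolate at f = 1/6 with slerp weights a = sin((1−f)δ)/sin δ ≈ 1.117, b = sin(fδ)/sin δ ≈ 0.378.
p = a·p₁ + b·p₂ ≈ (0.443, 0.758, 0.478); φ = arcsin(p_z) ≈ 28.56°, λ = atan2(p_y, p_x) ≈ 59.72°.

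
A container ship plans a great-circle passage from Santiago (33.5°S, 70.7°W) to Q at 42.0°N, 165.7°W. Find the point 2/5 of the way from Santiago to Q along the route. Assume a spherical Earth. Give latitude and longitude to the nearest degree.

≈ 2°S, 107°W

Convert each endpoint to a unit vector on the sphere (x = cos φ cos λ, y = cos φ sin λ, z = sin φ).
The central angle between the endpoints is δ = arccos(p₁·p₂) ≈ 2.008 rad (115.0°).
Interpolate at f = 2/5 with slerp weights a = sin((1−f)δ)/sin δ ≈ 1.031, b = sin(fδ)/sin δ ≈ 0.794.
p = a·p₁ + b·p₂ ≈ (-0.288, -0.957, -0.037); φ = arcsin(p_z) ≈ -2.14°, λ = atan2(p_y, p_x) ≈ -106.74°.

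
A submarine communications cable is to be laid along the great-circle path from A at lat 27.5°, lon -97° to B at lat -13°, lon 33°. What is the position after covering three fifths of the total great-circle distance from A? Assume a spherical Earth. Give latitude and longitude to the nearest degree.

≈ lat 11°, lon -14°

Write both endpoints as unit vectors p₁, p₂ with components (cos φ cos λ, cos φ sin λ, sin φ).
The central angle between the endpoints is δ = arccos(p₁·p₂) ≈ 2.291 rad (131.3°).
Interpolate at f = 3/5 with slerp weights a = sin((1−f)δ)/sin δ ≈ 1.055, b = sin(fδ)/sin δ ≈ 1.305.
p = a·p₁ + b·p₂ ≈ (0.952, -0.237, 0.194); φ = arcsin(p_z) ≈ 11.18°, λ = atan2(p_y, p_x) ≈ -13.97°.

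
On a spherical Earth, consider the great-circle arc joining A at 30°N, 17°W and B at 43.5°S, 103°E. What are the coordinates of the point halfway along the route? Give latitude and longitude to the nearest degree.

Convert each endpoint to a unit vector on the sphere (x = cos φ cos λ, y = cos φ sin λ, z = sin φ).
The central angle between the endpoints is δ = arccos(p₁·p₂) ≈ 2.289 rad (131.2°).
Interpolate at f = 1/2 with slerp weights a = sin((1−f)δ)/sin δ ≈ 1.210, b = sin(fδ)/sin δ ≈ 1.210.
p = a·p₁ + b·p₂ ≈ (0.804, 0.549, -0.228); φ = arcsin(p_z) ≈ -13.17°, λ = atan2(p_y, p_x) ≈ 34.30°.

≈ 13°S, 34°E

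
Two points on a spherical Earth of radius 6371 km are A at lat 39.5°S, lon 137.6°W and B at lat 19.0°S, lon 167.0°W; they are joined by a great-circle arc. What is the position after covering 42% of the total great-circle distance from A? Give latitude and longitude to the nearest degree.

Convert each endpoint to a unit vector on the sphere (x = cos φ cos λ, y = cos φ sin λ, z = sin φ).
The central angle between the endpoints is δ = arccos(p₁·p₂) ≈ 0.568 rad (32.6°).
Interpolate at f = 0.42 with slerp weights a = sin((1−f)δ)/sin δ ≈ 0.601, b = sin(fδ)/sin δ ≈ 0.439.
p = a·p₁ + b·p₂ ≈ (-0.747, -0.406, -0.526); φ = arcsin(p_z) ≈ -31.71°, λ = atan2(p_y, p_x) ≈ -151.47°.

≈ lat 32°S, lon 151°W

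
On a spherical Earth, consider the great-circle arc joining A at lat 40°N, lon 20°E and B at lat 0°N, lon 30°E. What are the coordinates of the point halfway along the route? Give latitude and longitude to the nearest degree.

From cos δ = sin φ₁ sin φ₂ + cos φ₁ cos φ₂ cos Δλ, the central angle is δ ≈ 0.716 rad (41.0°).
Interpolate at f = 1/2 with slerp weights a = sin((1−f)δ)/sin δ ≈ 0.534, b = sin(fδ)/sin δ ≈ 0.534.
p = a·p₁ + b·p₂ ≈ (0.847, 0.407, 0.343); φ = arcsin(p_z) ≈ 20.07°, λ = atan2(p_y, p_x) ≈ 25.66°.

≈ lat 20°N, lon 26°E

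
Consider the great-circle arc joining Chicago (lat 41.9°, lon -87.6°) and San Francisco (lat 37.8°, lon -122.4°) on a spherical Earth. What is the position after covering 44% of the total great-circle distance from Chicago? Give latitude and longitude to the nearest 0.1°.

From cos δ = sin φ₁ sin φ₂ + cos φ₁ cos φ₂ cos Δλ, the central angle is δ ≈ 0.468 rad (26.8°).
Interpolate at f = 0.44 with slerp weights a = sin((1−f)δ)/sin δ ≈ 0.574, b = sin(fδ)/sin δ ≈ 0.453.
p = a·p₁ + b·p₂ ≈ (-0.174, -0.730, 0.661); φ = arcsin(p_z) ≈ 41.41°, λ = atan2(p_y, p_x) ≈ -103.42°.

≈ lat 41.4°, lon -103.4°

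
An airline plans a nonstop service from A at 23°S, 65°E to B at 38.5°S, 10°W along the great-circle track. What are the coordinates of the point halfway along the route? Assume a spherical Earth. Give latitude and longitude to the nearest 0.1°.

≈ 36.8°S, 31.1°E

From cos δ = sin φ₁ sin φ₂ + cos φ₁ cos φ₂ cos Δλ, the central angle is δ ≈ 1.127 rad (64.6°).
Interpolate at f = 1/2 with slerp weights a = sin((1−f)δ)/sin δ ≈ 0.591, b = sin(fδ)/sin δ ≈ 0.591.
p = a·p₁ + b·p₂ ≈ (0.686, 0.413, -0.599); φ = arcsin(p_z) ≈ -36.81°, λ = atan2(p_y, p_x) ≈ 31.06°.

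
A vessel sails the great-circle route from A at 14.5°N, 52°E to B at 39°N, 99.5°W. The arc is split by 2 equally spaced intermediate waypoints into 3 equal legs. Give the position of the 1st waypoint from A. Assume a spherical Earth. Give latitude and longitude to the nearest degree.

The haversine formula gives a central angle δ ≈ 2.099 rad (120.2°) between the endpoints.
Interpolate at f = 1/3 with slerp weights a = sin((1−f)δ)/sin δ ≈ 1.141, b = sin(fδ)/sin δ ≈ 0.745.
p = a·p₁ + b·p₂ ≈ (0.584, 0.299, 0.755); φ = arcsin(p_z) ≈ 48.99°, λ = atan2(p_y, p_x) ≈ 27.09°.

≈ 49°N, 27°E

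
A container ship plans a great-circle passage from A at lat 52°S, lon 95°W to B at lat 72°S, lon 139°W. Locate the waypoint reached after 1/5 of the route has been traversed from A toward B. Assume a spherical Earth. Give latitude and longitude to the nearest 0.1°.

The haversine formula gives a central angle δ ≈ 0.482 rad (27.6°) between the endpoints.
Interpolate at f = 1/5 with slerp weights a = sin((1−f)δ)/sin δ ≈ 0.811, b = sin(fδ)/sin δ ≈ 0.208.
p = a·p₁ + b·p₂ ≈ (-0.092, -0.540, -0.837); φ = arcsin(p_z) ≈ -56.81°, λ = atan2(p_y, p_x) ≈ -99.67°.

≈ lat 56.8°S, lon 99.7°W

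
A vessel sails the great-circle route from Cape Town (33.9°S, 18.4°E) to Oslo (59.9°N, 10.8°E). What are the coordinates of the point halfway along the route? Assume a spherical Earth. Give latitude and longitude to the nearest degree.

Convert each endpoint to a unit vector on the sphere (x = cos φ cos λ, y = cos φ sin λ, z = sin φ).
The central angle between the endpoints is δ = arccos(p₁·p₂) ≈ 1.641 rad (94.0°).
Interpolate at f = 1/2 with slerp weights a = sin((1−f)δ)/sin δ ≈ 0.733, b = sin(fδ)/sin δ ≈ 0.733.
p = a·p₁ + b·p₂ ≈ (0.939, 0.261, 0.225); φ = arcsin(p_z) ≈ 13.03°, λ = atan2(p_y, p_x) ≈ 15.54°.

≈ (13°N, 16°E)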